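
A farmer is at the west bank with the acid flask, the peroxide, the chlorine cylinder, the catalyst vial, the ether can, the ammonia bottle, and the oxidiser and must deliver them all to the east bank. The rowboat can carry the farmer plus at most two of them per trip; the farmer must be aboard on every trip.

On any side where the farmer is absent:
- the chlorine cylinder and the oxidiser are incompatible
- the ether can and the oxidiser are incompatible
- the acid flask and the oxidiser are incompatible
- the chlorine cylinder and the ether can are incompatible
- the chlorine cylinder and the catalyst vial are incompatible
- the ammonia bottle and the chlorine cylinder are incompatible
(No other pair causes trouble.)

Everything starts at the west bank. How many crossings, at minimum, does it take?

11

Counting alone: the farmer can take at most 2 across per trip to the east bank, so moving all 7 needs at least 4 loaded trips out, with a return between consecutive ones — at least 7 crossings.
The safety rule pushes this higher. Following every safe sequence of crossings, the most of the 7 that can be at the east bank as the rowboat arrives there on crossings 7, 9 is 5, 6 respectively — never all 7.
So no plan with fewer than 11 crossings exists, and this one achieves 11:
1. Farmer goes to the east bank with the chlorine cylinder and the oxidiser.  [the west bank: the acid flask, the ammonia bottle, the catalyst vial, the ether can, the peroxide | the east bank: the chlorine cylinder, the oxidiser]
2. Farmer goes back to the west bank with the chlorine cylinder.  [the west bank: the acid flask, the ammonia bottle, the catalyst vial, the chlorine cylinder, the ether can, the peroxide | the east bank: the oxidiser]
3. Farmer goes to the east bank with the acid flask and the chlorine cylinder.  [the west bank: the ammonia bottle, the catalyst vial, the ether can, the peroxide | the east bank: the acid flask, the chlorine cylinder, the oxidiser]
4. Farmer goes back to the west bank with the oxidiser.  [the west bank: the ammonia bottle, the catalyst vial, the ether can, the oxidiser, the peroxide | the east bank: the acid flask, the chlorine cylinder]
5. Farmer goes to the east bank with the ether can and the peroxide.  [the west bank: the ammonia bottle, the catalyst vial, the oxidiser | the east bank: the acid flask, the chlorine cylinder, the ether can, the peroxide]
6. Farmer goes back to the west bank with the chlorine cylinder.  [the west bank: the ammonia bottle, the catalyst vial, the chlorine cylinder, the oxidiser | the east bank: the acid flask, the ether can, the peroxide]
7. Farmer goes to the east bank with the catalyst vial and the chlorine cylinder.  [the west bank: the ammonia bottle, the oxidiser | the east bank: the acid flask, the catalyst vial, the chlorine cylinder, the ether can, the peroxide]
8. Farmer goes back to the west bank with the chlorine cylinder.  [the west bank: the ammonia bottle, the chlorine cylinder, the oxidiser | the east bank: the acid flask, the catalyst vial, the ether can, the peroxide]
9. Farmer goes to the east bank with the ammonia bottle and the chlorine cylinder.  [the west bank: the oxidiser | the east bank: the acid flask, the ammonia bottle, the catalyst vial, the chlorine cylinder, the ether can, the peroxide]
10. Farmer goes back to the west bank with the chlorine cylinder.  [the west bank: the chlorine cylinder, the oxidiser | the east bank: the acid flask, the ammonia bottle, the catalyst vial, the ether can, the peroxide]
11. Farmer goes to the east bank with the chlorine cylinder and the oxidiser.  [the west bank: — | the east bank: the acid flask, the ammonia bottle, the catalyst vial, the chlorine cylinder, the ether can, the oxidiser, the peroxide]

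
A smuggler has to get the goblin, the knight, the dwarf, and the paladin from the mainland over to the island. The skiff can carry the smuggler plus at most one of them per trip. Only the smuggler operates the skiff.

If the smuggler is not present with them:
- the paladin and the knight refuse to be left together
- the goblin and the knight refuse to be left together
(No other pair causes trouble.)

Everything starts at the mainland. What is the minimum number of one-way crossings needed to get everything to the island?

9

Counting alone: the smuggler can take at most 1 across per trip to the island, so moving all 4 needs at least 4 loaded trips out, with a return between consecutive ones — at least 7 crossings.
The safety rule pushes this higher. Following every safe sequence of crossings, the most of the 4 that can be at the island as the skiff arrives there on crossing 7 is 3 — never all 4.
So no plan with fewer than 9 crossings exists, and this one achieves 9:
1. Smuggler goes to the island with the knight.  [the mainland: the dwarf, the goblin, the paladin | the island: the knight]
2. Smuggler goes back to the mainland alone.  [the mainland: the dwarf, the goblin, the paladin | the island: the knight]
3. Smuggler goes to the island with the goblin.  [the mainland: the dwarf, the paladin | the island: the goblin, the knight]
4. Smuggler goes back to the mainland with the knight.  [the mainland: the dwarf, the knight, the paladin | the island: the goblin]
5. Smuggler goes to the island with the paladin.  [the mainland: the dwarf, the knight | the island: the goblin, the paladin]
6. Smuggler goes back to the mainland alone.  [the mainland: the dwarf, the knight | the island: the goblin, the paladin]
7. Smuggler goes to the island with the dwarf.  [the mainland: the knight | the island: the dwarf, the goblin, the paladin]
8. Smuggler goes back to the mainland alone.  [the mainland: the knight | the island: the dwarf, the goblin, the paladin]
9. Smuggler goes to the island with the knight.  [the mainland: — | the island: the dwarf, the goblin, the knight, the paladin]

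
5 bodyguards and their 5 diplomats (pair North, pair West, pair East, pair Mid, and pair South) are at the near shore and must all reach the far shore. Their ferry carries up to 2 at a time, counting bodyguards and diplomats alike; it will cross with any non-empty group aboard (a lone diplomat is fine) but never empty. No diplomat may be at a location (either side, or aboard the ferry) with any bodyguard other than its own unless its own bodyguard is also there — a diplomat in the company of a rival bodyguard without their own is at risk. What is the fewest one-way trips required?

Following every safe sequence of crossings from the start, the most of the 10 that can be at the far shore as the ferry arrives there on crossings 1, 3, 5, 7 is 2, 3, 4, 5 respectively; the best ever achieved is 5 of 10.
From crossing 9 on, no configuration arises that was not already reachable earlier: only 82 distinct safe configurations (who is on which side, and where the ferry is) can ever be reached, none of them has everyone across, and every continuation just revisits them. So no valid plan exists.

impossible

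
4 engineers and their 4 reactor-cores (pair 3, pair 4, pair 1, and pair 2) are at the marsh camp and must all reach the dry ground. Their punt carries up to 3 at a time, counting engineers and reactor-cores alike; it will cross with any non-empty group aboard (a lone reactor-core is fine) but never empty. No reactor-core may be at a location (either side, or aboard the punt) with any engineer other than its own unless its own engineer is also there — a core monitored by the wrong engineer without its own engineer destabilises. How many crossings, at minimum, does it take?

Counting alone: each trip to the dry ground takes at most 3 across and each return brings at least 1 back, so after t trips out (and t−1 returns) at most 3t − (t−1) of the 8 are across; that first reaches 8 at t = 4, so at least 7 crossings are needed.
The safety rule pushes this higher. Following every safe sequence of crossings, the most of the 8 that can be at the dry ground as the punt arrives there on crossing 7 is 7 — never all 8.
So no plan with fewer than 9 crossings exists, and this one achieves 9:
1. engineer 3 and reactor-core 3 cross → the dry ground.
2. engineer 3 crosses ← the marsh camp.
3. engineer 3, engineer 4, and reactor-core 4 cross → the dry ground.
4. engineer 3 and reactor-core 3 cross ← the marsh camp.
5. engineer 1, engineer 2, and engineer 3 cross → the dry ground.
6. reactor-core 4 crosses ← the marsh camp.
7. reactor-core 3 and reactor-core 4 cross → the dry ground.
8. reactor-core 3 crosses ← the marsh camp.
9. reactor-core 1, reactor-core 2, and reactor-core 3 cross → the dry ground.

9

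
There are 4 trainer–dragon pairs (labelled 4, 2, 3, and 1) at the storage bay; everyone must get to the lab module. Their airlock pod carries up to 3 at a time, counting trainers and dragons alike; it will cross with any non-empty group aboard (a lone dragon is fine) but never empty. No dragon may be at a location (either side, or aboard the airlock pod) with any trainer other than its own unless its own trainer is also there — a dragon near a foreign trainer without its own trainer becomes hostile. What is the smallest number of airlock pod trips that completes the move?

9

Counting alone: each trip to the lab module takes at most 3 across and each return brings at least 1 back, so after t trips out (and t−1 returns) at most 3t − (t−1) of the 8 are across; that first reaches 8 at t = 4, so at least 7 crossings are needed.
The safety rule pushes this higher. Following every safe sequence of crossings, the most of the 8 that can be at the lab module as the airlock pod arrives there on crossing 7 is 7 — never all 8.
So no plan with fewer than 9 crossings exists, and this one achieves 9:
1. dragon 4 and trainer 4 cross → the lab module.
2. trainer 4 crosses ← the storage bay.
3. dragon 2, trainer 2, and trainer 4 cross → the lab module.
4. dragon 4 and trainer 4 cross ← the storage bay.
5. trainer 1, trainer 3, and trainer 4 cross → the lab module.
6. dragon 2 crosses ← the storage bay.
7. dragon 2 and dragon 4 cross → the lab module.
8. dragon 4 crosses ← the storage bay.
9. dragon 1, dragon 3, and dragon 4 cross → the lab module.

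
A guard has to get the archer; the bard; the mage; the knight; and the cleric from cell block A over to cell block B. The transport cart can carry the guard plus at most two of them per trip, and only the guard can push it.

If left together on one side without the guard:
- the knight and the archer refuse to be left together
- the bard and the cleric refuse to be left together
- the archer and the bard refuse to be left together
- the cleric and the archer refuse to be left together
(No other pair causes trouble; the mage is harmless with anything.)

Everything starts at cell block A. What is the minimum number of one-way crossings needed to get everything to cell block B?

Counting alone: the guard can take at most 2 across per trip to cell block B, so moving all 5 needs at least 3 loaded trips out, with a return between consecutive ones — at least 5 crossings.
The safety rule pushes this higher. Following every safe sequence of crossings, the most of the 5 that can be at cell block B as the transport cart arrives there on crossing 5 is 4 — never all 5.
So no plan with fewer than 7 crossings exists, and this one achieves 7:
1. Guard goes to cell block B with the archer and the bard.  [cell block A: the cleric, the knight, the mage | cell block B: the archer, the bard]
2. Guard goes back to cell block A with the archer.  [cell block A: the archer, the cleric, the knight, the mage | cell block B: the bard]
3. Guard goes to cell block B with the archer and the mage.  [cell block A: the cleric, the knight | cell block B: the archer, the bard, the mage]
4. Guard goes back to cell block A with the archer.  [cell block A: the archer, the cleric, the knight | cell block B: the bard, the mage]
5. Guard goes to cell block B with the archer and the knight.  [cell block A: the cleric | cell block B: the archer, the bard, the knight, the mage]
6. Guard goes back to cell block A with the archer.  [cell block A: the archer, the cleric | cell block B: the bard, the knight, the mage]
7. Guard goes to cell block B with the archer and the cleric.  [cell block A: — | cell block B: the archer, the bard, the cleric, the knight, the mage]

7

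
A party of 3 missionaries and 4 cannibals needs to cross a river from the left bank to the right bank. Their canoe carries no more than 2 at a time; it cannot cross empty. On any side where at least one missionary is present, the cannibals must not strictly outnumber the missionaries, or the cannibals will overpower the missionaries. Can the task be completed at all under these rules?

No

The cannibals already outnumber the missionaries at the left bank before anyone moves, so the starting position itself is disallowed.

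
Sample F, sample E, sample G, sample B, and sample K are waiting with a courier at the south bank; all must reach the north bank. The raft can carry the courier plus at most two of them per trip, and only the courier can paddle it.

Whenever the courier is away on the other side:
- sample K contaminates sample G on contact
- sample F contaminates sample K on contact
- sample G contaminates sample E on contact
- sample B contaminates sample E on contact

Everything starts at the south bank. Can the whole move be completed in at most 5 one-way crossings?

No

Counting alone: the courier can take at most 2 across per trip to the north bank, so moving all 5 needs at least 3 loaded trips out, with a return between consecutive ones — at least 5 crossings.
The safety rule pushes this higher. Following every safe sequence of crossings, the most of the 5 that can be at the north bank as the raft arrives there on crossing 5 is 4 — never all 5.
So the move cannot be finished within 5 crossings. (The shortest complete plan takes 7:)
1. Courier goes to the north bank with sample E and sample K.
2. Courier goes back to the south bank alone.
3. Courier goes to the north bank with sample F.
4. Courier goes back to the south bank with sample K.
5. Courier goes to the north bank with sample B and sample G.
6. Courier goes back to the south bank with sample E.
7. Courier goes to the north bank with sample E and sample K.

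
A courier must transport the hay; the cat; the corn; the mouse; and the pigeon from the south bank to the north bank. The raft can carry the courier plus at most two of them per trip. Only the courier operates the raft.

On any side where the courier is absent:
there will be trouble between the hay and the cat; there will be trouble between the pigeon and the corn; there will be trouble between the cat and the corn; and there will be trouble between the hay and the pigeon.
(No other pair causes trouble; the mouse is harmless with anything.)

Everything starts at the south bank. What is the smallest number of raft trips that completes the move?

5

Counting alone: the courier can take at most 2 across per trip to the north bank, so moving all 5 needs at least 3 loaded trips out, with a return between consecutive ones — at least 5 crossings.
The plan below uses exactly 5 crossings, so it is optimal:
1. Courier goes to the north bank with the corn and the hay.  [the south bank: the cat, the mouse, the pigeon | the north bank: the corn, the hay]
2. Courier goes back to the south bank alone.  [the south bank: the cat, the mouse, the pigeon | the north bank: the corn, the hay]
3. Courier goes to the north bank with the mouse.  [the south bank: the cat, the pigeon | the north bank: the corn, the hay, the mouse]
4. Courier goes back to the south bank alone.  [the south bank: the cat, the pigeon | the north bank: the corn, the hay, the mouse]
5. Courier goes to the north bank with the cat and the pigeon.  [the south bank: — | the north bank: the cat, the corn, the hay, the mouse, the pigeon]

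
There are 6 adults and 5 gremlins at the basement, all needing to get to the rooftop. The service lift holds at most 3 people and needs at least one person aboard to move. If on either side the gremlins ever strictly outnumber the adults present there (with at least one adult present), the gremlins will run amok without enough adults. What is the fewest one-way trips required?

Counting alone: each trip to the rooftop takes at most 3 across and each return brings at least 1 back, so after t trips out (and t−1 returns) at most 3t − (t−1) of the 11 are across; that first reaches 11 at t = 5, so at least 9 crossings are needed.
The plan below uses exactly 9 crossings, so it is optimal:
1. 3 gremlins → the rooftop.  (the basement: 6A 2G; the rooftop: 0A 3G)
2. 1 gremlin ← the basement.  (the basement: 6A 3G; the rooftop: 0A 2G)
3. 3 adults → the rooftop.  (the basement: 3A 3G; the rooftop: 3A 2G)
4. 1 adult ← the basement.  (the basement: 4A 3G; the rooftop: 2A 2G)
5. 2 adults and 1 gremlin → the rooftop.  (the basement: 2A 2G; the rooftop: 4A 3G)
6. 1 adult ← the basement.  (the basement: 3A 2G; the rooftop: 3A 3G)
7. 2 adults and 1 gremlin → the rooftop.  (the basement: 1A 1G; the rooftop: 5A 4G)
8. 1 adult ← the basement.  (the basement: 2A 1G; the rooftop: 4A 4G)
9. 2 adults and 1 gremlin → the rooftop.  (the basement: 0A 0G; the rooftop: 6A 5G)

9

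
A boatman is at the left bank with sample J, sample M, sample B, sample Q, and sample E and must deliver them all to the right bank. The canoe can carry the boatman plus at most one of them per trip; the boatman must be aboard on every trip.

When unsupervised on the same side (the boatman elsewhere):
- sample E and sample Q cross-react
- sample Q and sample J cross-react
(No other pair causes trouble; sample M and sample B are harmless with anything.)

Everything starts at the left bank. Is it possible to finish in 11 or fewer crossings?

Yes

Yes — this plan uses 11 crossings (≤ 11):
1. Boatman goes to the right bank with sample Q.
2. Boatman goes back to the left bank alone.
3. Boatman goes to the right bank with sample J.
4. Boatman goes back to the left bank with sample Q.
5. Boatman goes to the right bank with sample E.
6. Boatman goes back to the left bank alone.
7. Boatman goes to the right bank with sample M.
8. Boatman goes back to the left bank alone.
9. Boatman goes to the right bank with sample B.
10. Boatman goes back to the left bank alone.
11. Boatman goes to the right bank with sample Q.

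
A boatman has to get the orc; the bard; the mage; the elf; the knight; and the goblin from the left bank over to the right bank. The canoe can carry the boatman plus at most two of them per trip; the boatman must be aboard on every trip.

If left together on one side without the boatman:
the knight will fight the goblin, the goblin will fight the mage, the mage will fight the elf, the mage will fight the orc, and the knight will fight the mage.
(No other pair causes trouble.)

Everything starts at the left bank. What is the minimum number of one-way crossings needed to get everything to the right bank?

Counting alone: the boatman can take at most 2 across per trip to the right bank, so moving all 6 needs at least 3 loaded trips out, with a return between consecutive ones — at least 5 crossings.
The safety rule pushes this higher. Following every safe sequence of crossings, the most of the 6 that can be at the right bank as the canoe arrives there on crossings 5, 7 is 4, 5 respectively — never all 6.
So no plan with fewer than 9 crossings exists, and this one achieves 9:
1. Boatman goes to the right bank with the knight and the mage.
2. Boatman goes back to the left bank with the mage.
3. Boatman goes to the right bank with the mage and the orc.
4. Boatman goes back to the left bank with the mage.
5. Boatman goes to the right bank with the bard and the mage.
6. Boatman goes back to the left bank with the mage.
7. Boatman goes to the right bank with the elf and the mage.
8. Boatman goes back to the left bank with the mage.
9. Boatman goes to the right bank with the goblin and the mage.

9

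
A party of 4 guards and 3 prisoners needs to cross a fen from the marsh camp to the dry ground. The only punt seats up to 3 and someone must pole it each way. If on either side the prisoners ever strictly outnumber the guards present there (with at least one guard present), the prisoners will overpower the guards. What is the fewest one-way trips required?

5

Counting alone: each trip to the dry ground takes at most 3 across and each return brings at least 1 back, so after t trips out (and t−1 returns) at most 3t − (t−1) of the 7 are across; that first reaches 7 at t = 3, so at least 5 crossings are needed.
The plan below uses exactly 5 crossings, so it is optimal:
1. 3 prisoners → the dry ground.  (the marsh camp: 4G 0P; the dry ground: 0G 3P)
2. 1 prisoner ← the marsh camp.  (the marsh camp: 4G 1P; the dry ground: 0G 2P)
3. 3 guards → the dry ground.  (the marsh camp: 1G 1P; the dry ground: 3G 2P)
4. 1 guard ← the marsh camp.  (the marsh camp: 2G 1P; the dry ground: 2G 2P)
5. 2 guards and 1 prisoner → the dry ground.  (the marsh camp: 0G 0P; the dry ground: 4G 3P)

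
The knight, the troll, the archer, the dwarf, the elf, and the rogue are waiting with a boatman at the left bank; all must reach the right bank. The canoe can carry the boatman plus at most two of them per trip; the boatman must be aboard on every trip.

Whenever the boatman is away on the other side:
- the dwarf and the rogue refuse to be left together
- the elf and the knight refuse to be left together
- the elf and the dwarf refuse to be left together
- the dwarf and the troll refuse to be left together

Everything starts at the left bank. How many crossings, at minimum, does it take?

7

Counting alone: the boatman can take at most 2 across per trip to the right bank, so moving all 6 needs at least 3 loaded trips out, with a return between consecutive ones — at least 5 crossings.
The safety rule pushes this higher. Following every safe sequence of crossings, the most of the 6 that can be at the right bank as the canoe arrives there on crossing 5 is 5 — never all 6.
So no plan with fewer than 7 crossings exists, and this one achieves 7:
1. Boatman goes to the right bank with the dwarf and the knight.  [the left bank: the archer, the elf, the rogue, the troll | the right bank: the dwarf, the knight]
2. Boatman goes back to the left bank alone.  [the left bank: the archer, the elf, the rogue, the troll | the right bank: the dwarf, the knight]
3. Boatman goes to the right bank with the archer.  [the left bank: the elf, the rogue, the troll | the right bank: the archer, the dwarf, the knight]
4. Boatman goes back to the left bank alone.  [the left bank: the elf, the rogue, the troll | the right bank: the archer, the dwarf, the knight]
5. Boatman goes to the right bank with the rogue and the troll.  [the left bank: the elf | the right bank: the archer, the dwarf, the knight, the rogue, the troll]
6. Boatman goes back to the left bank with the dwarf.  [the left bank: the dwarf, the elf | the right bank: the archer, the knight, the rogue, the troll]
7. Boatman goes to the right bank with the dwarf and the elf.  [the left bank: — | the right bank: the archer, the dwarf, the elf, the knight, the rogue, the troll]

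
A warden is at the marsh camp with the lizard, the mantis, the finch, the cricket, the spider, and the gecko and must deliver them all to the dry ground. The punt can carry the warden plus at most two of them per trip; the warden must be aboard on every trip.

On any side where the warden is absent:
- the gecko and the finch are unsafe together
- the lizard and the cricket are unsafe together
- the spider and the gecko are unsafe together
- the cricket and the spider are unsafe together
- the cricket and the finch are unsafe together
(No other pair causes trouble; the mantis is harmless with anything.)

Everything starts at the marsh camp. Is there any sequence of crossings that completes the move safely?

1. Warden goes to the dry ground with the cricket and the gecko.  [the marsh camp: the finch, the lizard, the mantis, the spider | the dry ground: the cricket, the gecko]
2. Warden goes back to the marsh camp alone.  [the marsh camp: the finch, the lizard, the mantis, the spider | the dry ground: the cricket, the gecko]
3. Warden goes to the dry ground with the lizard and the mantis.  [the marsh camp: the finch, the spider | the dry ground: the cricket, the gecko, the lizard, the mantis]
4. Warden goes back to the marsh camp with the cricket.  [the marsh camp: the cricket, the finch, the spider | the dry ground: the gecko, the lizard, the mantis]
5. Warden goes to the dry ground with the finch and the spider.  [the marsh camp: the cricket | the dry ground: the finch, the gecko, the lizard, the mantis, the spider]
6. Warden goes back to the marsh camp with the gecko.  [the marsh camp: the cricket, the gecko | the dry ground: the finch, the lizard, the mantis, the spider]
7. Warden goes to the dry ground with the cricket and the gecko.  [the marsh camp: — | the dry ground: the cricket, the finch, the gecko, the lizard, the mantis, the spider]

Yes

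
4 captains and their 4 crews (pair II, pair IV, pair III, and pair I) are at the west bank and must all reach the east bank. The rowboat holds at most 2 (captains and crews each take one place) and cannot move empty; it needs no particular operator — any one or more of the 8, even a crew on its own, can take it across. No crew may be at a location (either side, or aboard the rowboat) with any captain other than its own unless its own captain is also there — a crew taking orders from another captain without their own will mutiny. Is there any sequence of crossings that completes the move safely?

Following every safe sequence of crossings from the start, the most of the 8 that can be at the east bank as the rowboat arrives there on crossings 1, 3, 5 is 2, 3, 4 respectively; the best ever achieved is 4 of 8.
From crossing 7 on, no configuration arises that was not already reachable earlier: only 44 distinct safe configurations (who is on which side, and where the rowboat is) can ever be reached, none of them has everyone across, and every continuation just revisits them. So no valid plan exists.

No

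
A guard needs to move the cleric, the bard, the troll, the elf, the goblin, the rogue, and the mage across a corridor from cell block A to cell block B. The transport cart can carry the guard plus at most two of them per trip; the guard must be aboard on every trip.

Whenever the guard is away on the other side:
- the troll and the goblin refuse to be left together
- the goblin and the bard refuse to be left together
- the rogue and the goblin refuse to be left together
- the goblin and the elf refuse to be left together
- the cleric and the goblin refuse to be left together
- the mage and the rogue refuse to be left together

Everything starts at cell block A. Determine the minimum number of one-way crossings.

Counting alone: the guard can take at most 2 across per trip to cell block B, so moving all 7 needs at least 4 loaded trips out, with a return between consecutive ones — at least 7 crossings.
The safety rule pushes this higher. Following every safe sequence of crossings, the most of the 7 that can be at cell block B as the transport cart arrives there on crossing 7 is 6 — never all 7.
So no plan with fewer than 9 crossings exists, and this one achieves 9:
1. Guard goes to cell block B with the goblin and the rogue.
2. Guard goes back to cell block A with the goblin.
3. Guard goes to cell block B with the cleric and the goblin.
4. Guard goes back to cell block A with the goblin.
5. Guard goes to cell block B with the bard and the goblin.
6. Guard goes back to cell block A with the goblin.
7. Guard goes to cell block B with the elf and the troll.
8. Guard goes back to cell block A alone.
9. Guard goes to cell block B with the goblin and the mage.

9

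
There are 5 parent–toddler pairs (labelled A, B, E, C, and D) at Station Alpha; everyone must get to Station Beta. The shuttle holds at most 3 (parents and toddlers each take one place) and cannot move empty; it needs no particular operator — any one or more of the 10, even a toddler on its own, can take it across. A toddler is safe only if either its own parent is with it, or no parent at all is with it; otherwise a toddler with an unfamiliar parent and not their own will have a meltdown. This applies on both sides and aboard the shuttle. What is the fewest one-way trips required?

Counting alone: each trip to Station Beta takes at most 3 across and each return brings at least 1 back, so after t trips out (and t−1 returns) at most 3t − (t−1) of the 10 are across; that first reaches 10 at t = 5, so at least 9 crossings are needed.
The safety rule pushes this higher. Following every safe sequence of crossings, the most of the 10 that can be at Station Beta as the shuttle arrives there on crossing 9 is 9 — never all 10.
So no plan with fewer than 11 crossings exists, and this one achieves 11:
1. parent A and toddler A cross → Station Beta.
2. parent A crosses ← Station Alpha.
3. toddler B, toddler C, and toddler E cross → Station Beta.
4. toddler A crosses ← Station Alpha.
5. parent B, parent C, and parent E cross → Station Beta.
6. parent B and toddler B cross ← Station Alpha.
7. parent A, parent B, and parent D cross → Station Beta.
8. toddler E crosses ← Station Alpha.
9. toddler A and toddler B cross → Station Beta.
10. toddler A crosses ← Station Alpha.
11. toddler A, toddler D, and toddler E cross → Station Beta.

11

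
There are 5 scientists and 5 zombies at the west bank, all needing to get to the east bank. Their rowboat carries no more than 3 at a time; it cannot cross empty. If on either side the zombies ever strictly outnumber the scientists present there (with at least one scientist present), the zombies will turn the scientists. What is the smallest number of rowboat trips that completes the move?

11

Counting alone: each trip to the east bank takes at most 3 across and each return brings at least 1 back, so after t trips out (and t−1 returns) at most 3t − (t−1) of the 10 are across; that first reaches 10 at t = 5, so at least 9 crossings are needed.
The safety rule pushes this higher. Following every safe sequence of crossings, the most of the 10 that can be at the east bank as the rowboat arrives there on crossing 9 is 9 — never all 10.
So no plan with fewer than 11 crossings exists, and this one achieves 11:
1. 2 zombies → the east bank.  (the west bank: 5S 3Z; the east bank: 0S 2Z)
2. 1 zombie ← the west bank.  (the west bank: 5S 4Z; the east bank: 0S 1Z)
3. 3 zombies → the east bank.  (the west bank: 5S 1Z; the east bank: 0S 4Z)
4. 1 zombie ← the west bank.  (the west bank: 5S 2Z; the east bank: 0S 3Z)
5. 3 scientists → the east bank.  (the west bank: 2S 2Z; the east bank: 3S 3Z)
6. 1 scientist and 1 zombie ← the west bank.  (the west bank: 3S 3Z; the east bank: 2S 2Z)
7. 3 scientists → the east bank.  (the west bank: 0S 3Z; the east bank: 5S 2Z)
8. 1 zombie ← the west bank.  (the west bank: 0S 4Z; the east bank: 5S 1Z)
9. 2 zombies → the east bank.  (the west bank: 0S 2Z; the east bank: 5S 3Z)
10. 1 zombie ← the west bank.  (the west bank: 0S 3Z; the east bank: 5S 2Z)
11. 3 zombies → the east bank.  (the west bank: 0S 0Z; the east bank: 5S 5Z)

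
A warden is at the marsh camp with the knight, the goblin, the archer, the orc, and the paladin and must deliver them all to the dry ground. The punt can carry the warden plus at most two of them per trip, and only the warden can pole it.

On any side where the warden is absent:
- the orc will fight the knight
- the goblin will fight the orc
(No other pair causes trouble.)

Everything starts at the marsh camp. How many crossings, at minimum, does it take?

5

Counting alone: the warden can take at most 2 across per trip to the dry ground, so moving all 5 needs at least 3 loaded trips out, with a return between consecutive ones — at least 5 crossings.
The plan below uses exactly 5 crossings, so it is optimal:
1. Warden goes to the dry ground with the orc.
2. Warden goes back to the marsh camp alone.
3. Warden goes to the dry ground with the archer and the paladin.
4. Warden goes back to the marsh camp alone.
5. Warden goes to the dry ground with the goblin and the knight.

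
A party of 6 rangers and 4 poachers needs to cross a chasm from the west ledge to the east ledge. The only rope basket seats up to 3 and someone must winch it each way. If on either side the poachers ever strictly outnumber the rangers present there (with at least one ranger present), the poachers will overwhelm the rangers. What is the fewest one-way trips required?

9

Counting alone: each trip to the east ledge takes at most 3 across and each return brings at least 1 back, so after t trips out (and t−1 returns) at most 3t − (t−1) of the 10 are across; that first reaches 10 at t = 5, so at least 9 crossings are needed.
The plan below uses exactly 9 crossings, so it is optimal:
1. 2 poachers → the east ledge.  (the west ledge: 6R 2P; the east ledge: 0R 2P)
2. 1 poacher ← the west ledge.  (the west ledge: 6R 3P; the east ledge: 0R 1P)
3. 3 poachers → the east ledge.  (the west ledge: 6R 0P; the east ledge: 0R 4P)
4. 1 poacher ← the west ledge.  (the west ledge: 6R 1P; the east ledge: 0R 3P)
5. 3 rangers → the east ledge.  (the west ledge: 3R 1P; the east ledge: 3R 3P)
6. 1 poacher ← the west ledge.  (the west ledge: 3R 2P; the east ledge: 3R 2P)
7. 1 ranger and 2 poachers → the east ledge.  (the west ledge: 2R 0P; the east ledge: 4R 4P)
8. 1 poacher ← the west ledge.  (the west ledge: 2R 1P; the east ledge: 4R 3P)
9. 2 rangers and 1 poacher → the east ledge.  (the west ledge: 0R 0P; the east ledge: 6R 4P)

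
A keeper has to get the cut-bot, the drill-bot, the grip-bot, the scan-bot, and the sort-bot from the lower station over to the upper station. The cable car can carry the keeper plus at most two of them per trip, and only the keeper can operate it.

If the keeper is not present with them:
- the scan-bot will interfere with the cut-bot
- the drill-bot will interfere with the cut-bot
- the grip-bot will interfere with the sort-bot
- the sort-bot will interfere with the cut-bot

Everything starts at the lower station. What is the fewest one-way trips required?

5

Counting alone: the keeper can take at most 2 across per trip to the upper station, so moving all 5 needs at least 3 loaded trips out, with a return between consecutive ones — at least 5 crossings.
The plan below uses exactly 5 crossings, so it is optimal:
1. Keeper goes to the upper station with the cut-bot and the grip-bot.
2. Keeper goes back to the lower station alone.
3. Keeper goes to the upper station with the drill-bot and the scan-bot.
4. Keeper goes back to the lower station with the cut-bot.
5. Keeper goes to the upper station with the cut-bot and the sort-bot.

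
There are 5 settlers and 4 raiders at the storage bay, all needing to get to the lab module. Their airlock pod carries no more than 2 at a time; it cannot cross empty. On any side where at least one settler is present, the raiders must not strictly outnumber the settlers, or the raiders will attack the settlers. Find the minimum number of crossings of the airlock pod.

Counting alone: each trip to the lab module takes at most 2 across and each return brings at least 1 back, so after t trips out (and t−1 returns) at most 2t − (t−1) of the 9 are across; that first reaches 9 at t = 8, so at least 15 crossings are needed.
The plan below uses exactly 15 crossings, so it is optimal:
1. 2 raiders → the lab module.  (the storage bay: 5S 2R; the lab module: 0S 2R)
2. 1 raider ← the storage bay.  (the storage bay: 5S 3R; the lab module: 0S 1R)
3. 2 raiders → the lab module.  (the storage bay: 5S 1R; the lab module: 0S 3R)
4. 1 raider ← the storage bay.  (the storage bay: 5S 2R; the lab module: 0S 2R)
5. 2 settlers → the lab module.  (the storage bay: 3S 2R; the lab module: 2S 2R)
6. 1 raider ← the storage bay.  (the storage bay: 3S 3R; the lab module: 2S 1R)
7. 1 settler and 1 raider → the lab module.  (the storage bay: 2S 2R; the lab module: 3S 2R)
8. 1 settler ← the storage bay.  (the storage bay: 3S 2R; the lab module: 2S 2R)
9. 1 settler and 1 raider → the lab module.  (the storage bay: 2S 1R; the lab module: 3S 3R)
10. 1 raider ← the storage bay.  (the storage bay: 2S 2R; the lab module: 3S 2R)
11. 1 settler and 1 raider → the lab module.  (the storage bay: 1S 1R; the lab module: 4S 3R)
12. 1 settler ← the storage bay.  (the storage bay: 2S 1R; the lab module: 3S 3R)
13. 1 settler and 1 raider → the lab module.  (the storage bay: 1S 0R; the lab module: 4S 4R)
14. 1 raider ← the storage bay.  (the storage bay: 1S 1R; the lab module: 4S 3R)
15. 1 settler and 1 raider → the lab module.  (the storage bay: 0S 0R; the lab module: 5S 4R)

15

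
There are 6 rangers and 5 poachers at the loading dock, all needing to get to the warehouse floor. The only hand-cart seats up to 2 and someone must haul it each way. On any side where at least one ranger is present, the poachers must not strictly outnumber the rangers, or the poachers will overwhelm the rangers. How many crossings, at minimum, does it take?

Counting alone: each trip to the warehouse floor takes at most 2 across and each return brings at least 1 back, so after t trips out (and t−1 returns) at most 2t − (t−1) of the 11 are across; that first reaches 11 at t = 10, so at least 19 crossings are needed.
The plan below uses exactly 19 crossings, so it is optimal:
1. 2 poachers → the warehouse floor.  (the loading dock: 6R 3P; the warehouse floor: 0R 2P)
2. 1 poacher ← the loading dock.  (the loading dock: 6R 4P; the warehouse floor: 0R 1P)
3. 2 poachers → the warehouse floor.  (the loading dock: 6R 2P; the warehouse floor: 0R 3P)
4. 1 poacher ← the loading dock.  (the loading dock: 6R 3P; the warehouse floor: 0R 2P)
5. 2 rangers → the warehouse floor.  (the loading dock: 4R 3P; the warehouse floor: 2R 2P)
6. 1 poacher ← the loading dock.  (the loading dock: 4R 4P; the warehouse floor: 2R 1P)
7. 1 ranger and 1 poacher → the warehouse floor.  (the loading dock: 3R 3P; the warehouse floor: 3R 2P)
8. 1 ranger ← the loading dock.  (the loading dock: 4R 3P; the warehouse floor: 2R 2P)
9. 1 ranger and 1 poacher → the warehouse floor.  (the loading dock: 3R 2P; the warehouse floor: 3R 3P)
10. 1 poacher ← the loading dock.  (the loading dock: 3R 3P; the warehouse floor: 3R 2P)
11. 1 ranger and 1 poacher → the warehouse floor.  (the loading dock: 2R 2P; the warehouse floor: 4R 3P)
12. 1 ranger ← the loading dock.  (the loading dock: 3R 2P; the warehouse floor: 3R 3P)
13. 1 ranger and 1 poacher → the warehouse floor.  (the loading dock: 2R 1P; the warehouse floor: 4R 4P)
14. 1 poacher ← the loading dock.  (the loading dock: 2R 2P; the warehouse floor: 4R 3P)
15. 1 ranger and 1 poacher → the warehouse floor.  (the loading dock: 1R 1P; the warehouse floor: 5R 4P)
16. 1 ranger ← the loading dock.  (the loading dock: 2R 1P; the warehouse floor: 4R 4P)
17. 1 ranger and 1 poacher → the warehouse floor.  (the loading dock: 1R 0P; the warehouse floor: 5R 5P)
18. 1 poacher ← the loading dock.  (the loading dock: 1R 1P; the warehouse floor: 5R 4P)
19. 1 ranger and 1 poacher → the warehouse floor.  (the loading dock: 0R 0P; the warehouse floor: 6R 5P)

19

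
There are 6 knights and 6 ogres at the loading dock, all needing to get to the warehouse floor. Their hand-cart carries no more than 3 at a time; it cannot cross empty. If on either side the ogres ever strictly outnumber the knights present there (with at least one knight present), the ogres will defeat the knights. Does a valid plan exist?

Following every safe sequence of crossings from the start, the most of the 12 that can be at the warehouse floor as the hand-cart arrives there on crossings 1, 3, 5 is 3, 5, 6 respectively; the best ever achieved is 6 of 12.
From crossing 7 on, no configuration arises that was not already reachable earlier: only 17 distinct safe configurations (who is on which side, and where the hand-cart is) can ever be reached, none of them has everyone across, and every continuation just revisits them. They are: 0 knights + 0 ogres across (hand-cart back at the start); 0 knights + 1 ogre across (hand-cart there); 0 knights + 1 ogre across (hand-cart back at the start); 0 knights + 2 ogres across (hand-cart there); 0 knights + 2 ogres across (hand-cart back at the start); 0 knights + 3 ogres across (hand-cart there); 0 knights + 3 ogres across (hand-cart back at the start); 0 knights + 4 ogres across (hand-cart there); 0 knights + 4 ogres across (hand-cart back at the start); 0 knights + 5 ogres across (hand-cart there); 0 knights + 5 ogres across (hand-cart back at the start); 0 knights + 6 ogres across (hand-cart there); 1 knight + 1 ogre across (hand-cart there); 1 knight + 1 ogre across (hand-cart back at the start); 2 knights + 2 ogres across (hand-cart there); 2 knights + 2 ogres across (hand-cart back at the start); 3 knights + 3 ogres across (hand-cart there). So no valid plan exists.

No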